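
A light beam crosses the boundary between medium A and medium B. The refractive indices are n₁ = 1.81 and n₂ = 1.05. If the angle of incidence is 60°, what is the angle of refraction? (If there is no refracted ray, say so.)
sin θ₂ = (n₁/n₂)·sin θ₁ = 1.493 > 1, so there is no refracted ray — the light undergoes total internal reflection.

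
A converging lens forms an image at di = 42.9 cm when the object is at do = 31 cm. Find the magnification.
M = −di/do = -1.384 (inverted image)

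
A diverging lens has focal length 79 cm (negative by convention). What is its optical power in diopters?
P = 1/f = -1.266 D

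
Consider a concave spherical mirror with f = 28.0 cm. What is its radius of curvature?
R = 2|f| = 56 cm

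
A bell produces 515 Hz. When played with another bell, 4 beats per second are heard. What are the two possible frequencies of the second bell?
f₂ = 515 ± 4 Hz → 519 Hz or 511 Hz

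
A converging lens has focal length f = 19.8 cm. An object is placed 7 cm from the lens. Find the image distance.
1/di = 1/f − 1/do → di = -10.83 cm (virtual image)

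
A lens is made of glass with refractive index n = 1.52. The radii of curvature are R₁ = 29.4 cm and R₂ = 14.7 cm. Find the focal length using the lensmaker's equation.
1/f = (n − 1)(1/R₁ − 1/R₂) → f = -56.54 cm (diverging lens)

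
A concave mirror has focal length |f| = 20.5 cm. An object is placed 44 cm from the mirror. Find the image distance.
f = +20.5 cm (concave); 1/di = 1/f − 1/do → di = 38.38 cm (real image, in front of mirror)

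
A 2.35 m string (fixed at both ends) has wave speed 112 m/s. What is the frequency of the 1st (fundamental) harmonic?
fₙ = nv/(2L) = 23.83 Hz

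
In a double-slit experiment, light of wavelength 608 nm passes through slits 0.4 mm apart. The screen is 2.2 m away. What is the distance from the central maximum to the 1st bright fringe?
y = mλL/d = 3.344 mm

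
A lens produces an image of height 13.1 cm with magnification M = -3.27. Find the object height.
ho = |hi|/|M| = 4.006 cm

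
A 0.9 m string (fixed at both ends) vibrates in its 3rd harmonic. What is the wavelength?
λₙ = 2L/n = 0.6 m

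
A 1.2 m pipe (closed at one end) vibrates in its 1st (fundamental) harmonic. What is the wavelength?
λₙ = 4L/n = 4.8 m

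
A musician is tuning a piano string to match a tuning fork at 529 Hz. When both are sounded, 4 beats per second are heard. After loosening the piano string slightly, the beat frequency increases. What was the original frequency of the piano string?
525 Hz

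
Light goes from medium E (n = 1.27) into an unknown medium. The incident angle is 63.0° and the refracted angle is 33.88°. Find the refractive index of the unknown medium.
n₂ = n₁·sin θ₁ / sin θ₂ = 2.03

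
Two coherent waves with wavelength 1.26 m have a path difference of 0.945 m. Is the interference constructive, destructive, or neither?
neither (partial) — path difference = 0.75λ, neither a whole number of wavelengths nor an odd multiple of λ/2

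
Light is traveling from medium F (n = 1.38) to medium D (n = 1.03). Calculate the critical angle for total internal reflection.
θc = arcsin(n₂/n₁) = 48.28°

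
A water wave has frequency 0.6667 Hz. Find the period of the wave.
T = 1/f = 1.5 s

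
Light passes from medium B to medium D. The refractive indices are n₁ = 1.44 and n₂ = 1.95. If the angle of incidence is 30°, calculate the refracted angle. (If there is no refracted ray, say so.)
sin θ₂ = (n₁/n₂)·sin θ₁ = 0.3692 → θ₂ = 21.67°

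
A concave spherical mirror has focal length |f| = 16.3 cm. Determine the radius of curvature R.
R = 2|f| = 32.6 cm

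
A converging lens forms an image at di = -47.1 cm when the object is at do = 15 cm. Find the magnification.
M = −di/do = 3.14 (upright image)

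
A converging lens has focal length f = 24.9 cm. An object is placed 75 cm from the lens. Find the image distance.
1/di = 1/f − 1/do → di = 37.28 cm (real image)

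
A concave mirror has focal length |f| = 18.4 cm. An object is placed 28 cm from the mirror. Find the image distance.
f = +18.4 cm (concave); 1/di = 1/f − 1/do → di = 53.67 cm (real image, in front of mirror)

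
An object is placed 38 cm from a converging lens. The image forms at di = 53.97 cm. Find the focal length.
1/f = 1/do + 1/di → f = 22.3 cm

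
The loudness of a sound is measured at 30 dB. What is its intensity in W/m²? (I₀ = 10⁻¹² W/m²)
I = I₀·10^(β/10) = 1.00 × 10⁻⁹ W/m²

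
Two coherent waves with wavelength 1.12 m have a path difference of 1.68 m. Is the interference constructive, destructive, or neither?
destructive — path difference = 1.5λ, an odd multiple of λ/2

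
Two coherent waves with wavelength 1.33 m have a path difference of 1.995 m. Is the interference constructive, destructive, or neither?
destructive — path difference = 1.5λ, an odd multiple of λ/2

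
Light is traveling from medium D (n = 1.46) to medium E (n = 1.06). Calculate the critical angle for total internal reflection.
θc = arcsin(n₂/n₁) = 46.55°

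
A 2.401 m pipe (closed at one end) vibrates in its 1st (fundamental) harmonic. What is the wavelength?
λₙ = 4L/n = 9.604 m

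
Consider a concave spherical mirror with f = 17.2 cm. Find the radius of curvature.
R = 2|f| = 34.4 cm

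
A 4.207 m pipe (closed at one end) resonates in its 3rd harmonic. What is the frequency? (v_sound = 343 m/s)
fₙ = nv/(4L) = 61.15 Hz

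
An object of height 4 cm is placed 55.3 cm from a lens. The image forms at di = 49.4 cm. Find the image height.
hi = (-di/do) × ho = -3.573 cm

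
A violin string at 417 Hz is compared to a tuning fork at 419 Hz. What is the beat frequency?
2 Hz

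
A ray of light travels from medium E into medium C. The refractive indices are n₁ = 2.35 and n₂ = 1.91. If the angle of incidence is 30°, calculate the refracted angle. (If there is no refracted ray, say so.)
sin θ₂ = (n₁/n₂)·sin θ₁ = 0.6152 → θ₂ = 37.97°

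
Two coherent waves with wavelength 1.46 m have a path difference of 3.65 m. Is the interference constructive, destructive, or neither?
destructive — path difference = 2.5λ, an odd multiple of λ/2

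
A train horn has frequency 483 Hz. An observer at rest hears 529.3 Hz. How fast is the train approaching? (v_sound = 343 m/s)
v_s = v·(1 − f/f_obs) = 30 m/s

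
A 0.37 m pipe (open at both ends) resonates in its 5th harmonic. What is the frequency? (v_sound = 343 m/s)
fₙ = nv/(2L) = 2318 Hz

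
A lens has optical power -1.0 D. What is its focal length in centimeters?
f = 1/P = -100 cm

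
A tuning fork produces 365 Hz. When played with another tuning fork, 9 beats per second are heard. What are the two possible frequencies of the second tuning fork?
f₂ = 365 ± 9 Hz → 374 Hz or 356 Hz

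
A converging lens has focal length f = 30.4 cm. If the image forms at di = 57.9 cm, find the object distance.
1/do = 1/f − 1/di → do = 64.01 cm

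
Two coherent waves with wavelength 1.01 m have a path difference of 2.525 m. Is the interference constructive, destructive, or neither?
destructive — path difference = 2.5λ, an odd multiple of λ/2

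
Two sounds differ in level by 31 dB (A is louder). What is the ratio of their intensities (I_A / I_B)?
I_A/I_B = 10^(Δβ/10) = 1259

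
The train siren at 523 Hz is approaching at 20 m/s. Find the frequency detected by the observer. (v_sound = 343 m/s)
f_obs = f·v/(v − v_s) = 555.4 Hz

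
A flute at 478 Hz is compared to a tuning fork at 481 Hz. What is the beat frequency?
3 Hz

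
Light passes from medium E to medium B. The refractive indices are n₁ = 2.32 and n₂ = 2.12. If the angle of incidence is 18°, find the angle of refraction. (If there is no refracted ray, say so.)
sin θ₂ = (n₁/n₂)·sin θ₁ = 0.3382 → θ₂ = 19.77°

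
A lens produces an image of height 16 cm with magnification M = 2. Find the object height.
ho = |hi|/|M| = 8 cm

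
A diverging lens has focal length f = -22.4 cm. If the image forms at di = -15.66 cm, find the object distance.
1/do = 1/f − 1/di → do = 52.05 cm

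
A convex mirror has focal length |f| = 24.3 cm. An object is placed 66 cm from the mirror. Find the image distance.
f = −24.3 cm (convex); 1/di = 1/f − 1/do → di = -17.76 cm (virtual image, behind mirror)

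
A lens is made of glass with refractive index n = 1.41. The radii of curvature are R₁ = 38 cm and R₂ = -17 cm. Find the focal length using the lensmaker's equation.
1/f = (n − 1)(1/R₁ − 1/R₂) → f = 28.65 cm (converging lens)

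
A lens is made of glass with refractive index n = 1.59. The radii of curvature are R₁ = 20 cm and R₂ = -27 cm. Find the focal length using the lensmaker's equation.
1/f = (n − 1)(1/R₁ − 1/R₂) → f = 19.47 cm (converging lens)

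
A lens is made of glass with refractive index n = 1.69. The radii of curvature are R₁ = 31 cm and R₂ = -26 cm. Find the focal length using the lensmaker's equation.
1/f = (n − 1)(1/R₁ − 1/R₂) → f = 20.49 cm (converging lens)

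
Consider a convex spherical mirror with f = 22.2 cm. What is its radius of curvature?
R = 2|f| = 44.4 cm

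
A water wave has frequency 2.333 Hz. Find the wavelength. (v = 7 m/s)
λ = v/f = 3 m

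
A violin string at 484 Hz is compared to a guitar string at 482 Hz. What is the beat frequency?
2 Hz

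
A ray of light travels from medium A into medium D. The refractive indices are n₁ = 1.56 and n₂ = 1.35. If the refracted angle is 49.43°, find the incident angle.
sin θ₁ = (n₂/n₁)·sin θ₂ → θ₁ = 41.1°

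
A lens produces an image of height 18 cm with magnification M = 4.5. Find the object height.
ho = |hi|/|M| = 4 cm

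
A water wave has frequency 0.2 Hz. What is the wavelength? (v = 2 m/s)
λ = v/f = 10 m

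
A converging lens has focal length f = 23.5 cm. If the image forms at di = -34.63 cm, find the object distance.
1/do = 1/f − 1/di → do = 14 cm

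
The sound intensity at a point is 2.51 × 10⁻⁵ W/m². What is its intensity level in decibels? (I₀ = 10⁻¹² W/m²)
β = 10·log₁₀(I/I₀) = 74 dB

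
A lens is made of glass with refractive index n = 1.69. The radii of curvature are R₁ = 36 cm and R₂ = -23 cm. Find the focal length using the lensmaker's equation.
1/f = (n − 1)(1/R₁ − 1/R₂) → f = 20.34 cm (converging lens)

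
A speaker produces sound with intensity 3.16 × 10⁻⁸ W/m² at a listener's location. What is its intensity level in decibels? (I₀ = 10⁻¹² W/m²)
β = 10·log₁₀(I/I₀) = 45 dB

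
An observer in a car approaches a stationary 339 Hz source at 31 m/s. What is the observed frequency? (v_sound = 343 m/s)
f_obs = f·(v + v_o)/v = 369.6 Hz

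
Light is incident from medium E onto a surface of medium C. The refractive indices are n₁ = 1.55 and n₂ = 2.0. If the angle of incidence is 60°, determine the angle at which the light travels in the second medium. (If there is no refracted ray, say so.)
sin θ₂ = (n₁/n₂)·sin θ₁ = 0.6712 → θ₂ = 42.16°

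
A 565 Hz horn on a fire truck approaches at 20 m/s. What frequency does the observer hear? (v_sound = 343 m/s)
f_obs = f·v/(v − v_s) = 600 Hz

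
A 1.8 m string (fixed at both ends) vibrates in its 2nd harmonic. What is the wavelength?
λₙ = 2L/n = 1.8 m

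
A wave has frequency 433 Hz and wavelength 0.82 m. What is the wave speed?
v = fλ = 355.1 m/s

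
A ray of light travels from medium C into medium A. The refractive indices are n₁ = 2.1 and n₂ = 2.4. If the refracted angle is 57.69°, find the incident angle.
sin θ₁ = (n₂/n₁)·sin θ₂ → θ₁ = 75°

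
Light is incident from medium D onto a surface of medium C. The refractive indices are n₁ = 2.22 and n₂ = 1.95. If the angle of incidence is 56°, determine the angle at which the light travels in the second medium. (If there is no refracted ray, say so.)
sin θ₂ = (n₁/n₂)·sin θ₁ = 0.9438 → θ₂ = 70.7°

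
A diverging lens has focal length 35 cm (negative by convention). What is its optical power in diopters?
P = 1/f = -2.857 D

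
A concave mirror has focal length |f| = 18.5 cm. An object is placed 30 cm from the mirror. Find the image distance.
f = +18.5 cm (concave); 1/di = 1/f − 1/do → di = 48.26 cm (real image, in front of mirror)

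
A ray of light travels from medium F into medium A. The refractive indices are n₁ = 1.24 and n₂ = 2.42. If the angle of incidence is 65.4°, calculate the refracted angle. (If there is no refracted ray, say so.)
sin θ₂ = (n₁/n₂)·sin θ₁ = 0.4659 → θ₂ = 27.77°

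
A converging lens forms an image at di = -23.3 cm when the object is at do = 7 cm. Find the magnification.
M = −di/do = 3.329 (upright image)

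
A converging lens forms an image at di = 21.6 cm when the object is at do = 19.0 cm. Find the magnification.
M = −di/do = -1.137 (inverted image)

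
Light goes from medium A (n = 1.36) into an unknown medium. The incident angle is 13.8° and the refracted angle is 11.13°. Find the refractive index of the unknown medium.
n₂ = n₁·sin θ₁ / sin θ₂ = 1.681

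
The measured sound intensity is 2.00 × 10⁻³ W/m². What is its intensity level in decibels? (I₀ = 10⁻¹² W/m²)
β = 10·log₁₀(I/I₀) = 93.01 dB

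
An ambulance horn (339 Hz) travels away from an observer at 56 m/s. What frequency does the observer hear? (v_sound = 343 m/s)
f_obs = f·v/(v + v_s) = 291.4 Hz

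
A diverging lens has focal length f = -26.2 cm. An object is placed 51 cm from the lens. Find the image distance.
1/di = 1/f − 1/do → di = -17.31 cm (virtual image)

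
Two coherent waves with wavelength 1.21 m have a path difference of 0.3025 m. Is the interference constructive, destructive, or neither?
neither (partial) — path difference = 0.25λ, neither a whole number of wavelengths nor an odd multiple of λ/2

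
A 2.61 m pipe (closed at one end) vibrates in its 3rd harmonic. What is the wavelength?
λₙ = 4L/n = 3.48 m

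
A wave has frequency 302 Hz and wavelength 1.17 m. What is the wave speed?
v = fλ = 353.3 m/s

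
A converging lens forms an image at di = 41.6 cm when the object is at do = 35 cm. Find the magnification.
M = −di/do = -1.189 (inverted image)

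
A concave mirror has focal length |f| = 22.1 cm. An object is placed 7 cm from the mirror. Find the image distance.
f = +22.1 cm (concave); 1/di = 1/f − 1/do → di = -10.25 cm (virtual image, behind mirror)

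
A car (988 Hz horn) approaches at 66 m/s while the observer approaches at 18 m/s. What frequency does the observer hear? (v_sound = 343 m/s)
f_obs = f·(v + v_o)/(v − v_s) = 1288 Hz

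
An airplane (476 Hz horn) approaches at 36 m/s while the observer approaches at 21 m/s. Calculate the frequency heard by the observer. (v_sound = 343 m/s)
f_obs = f·(v + v_o)/(v − v_s) = 564.4 Hz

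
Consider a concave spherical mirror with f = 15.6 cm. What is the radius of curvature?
R = 2|f| = 31.2 cm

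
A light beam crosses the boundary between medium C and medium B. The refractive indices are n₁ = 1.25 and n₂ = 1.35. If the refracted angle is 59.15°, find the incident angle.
sin θ₁ = (n₂/n₁)·sin θ₂ → θ₁ = 68°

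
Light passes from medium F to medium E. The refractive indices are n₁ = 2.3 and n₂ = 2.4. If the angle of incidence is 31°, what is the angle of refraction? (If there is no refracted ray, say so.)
sin θ₂ = (n₁/n₂)·sin θ₁ = 0.4936 → θ₂ = 29.58°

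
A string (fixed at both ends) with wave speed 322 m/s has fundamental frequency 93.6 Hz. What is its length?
L = v/(2f₁) = 1.72 m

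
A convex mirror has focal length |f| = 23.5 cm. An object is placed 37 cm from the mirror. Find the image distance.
f = −23.5 cm (convex); 1/di = 1/f − 1/do → di = -14.37 cm (virtual image, behind mirror)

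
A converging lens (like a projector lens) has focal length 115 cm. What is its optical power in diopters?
P = 1/f = 0.8696 D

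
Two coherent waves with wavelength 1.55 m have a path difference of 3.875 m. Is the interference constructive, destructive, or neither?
destructive — path difference = 2.5λ, an odd multiple of λ/2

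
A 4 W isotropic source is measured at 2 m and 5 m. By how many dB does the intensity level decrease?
Δβ = 20·log₁₀(r₂/r₁) = 7.959 dB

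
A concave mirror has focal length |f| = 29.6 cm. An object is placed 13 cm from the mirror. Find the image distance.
f = +29.6 cm (concave); 1/di = 1/f − 1/do → di = -23.18 cm (virtual image, behind mirror)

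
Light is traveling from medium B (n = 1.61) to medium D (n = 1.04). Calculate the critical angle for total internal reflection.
θc = arcsin(n₂/n₁) = 40.24°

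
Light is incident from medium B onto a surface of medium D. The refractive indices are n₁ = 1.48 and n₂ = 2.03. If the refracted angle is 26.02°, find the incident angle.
sin θ₁ = (n₂/n₁)·sin θ₂ → θ₁ = 36.99°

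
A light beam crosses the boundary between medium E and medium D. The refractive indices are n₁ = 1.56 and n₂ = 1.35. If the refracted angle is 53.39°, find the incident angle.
sin θ₁ = (n₂/n₁)·sin θ₂ → θ₁ = 44°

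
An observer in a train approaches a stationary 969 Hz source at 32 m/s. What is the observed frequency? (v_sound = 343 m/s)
f_obs = f·(v + v_o)/v = 1059 Hz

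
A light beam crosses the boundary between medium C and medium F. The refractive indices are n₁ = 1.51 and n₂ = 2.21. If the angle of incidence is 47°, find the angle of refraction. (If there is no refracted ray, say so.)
sin θ₂ = (n₁/n₂)·sin θ₁ = 0.4997 → θ₂ = 29.98°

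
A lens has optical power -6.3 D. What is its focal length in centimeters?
f = 1/P = -15.87 cm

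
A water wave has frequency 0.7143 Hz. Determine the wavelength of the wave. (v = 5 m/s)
λ = v/f = 7 m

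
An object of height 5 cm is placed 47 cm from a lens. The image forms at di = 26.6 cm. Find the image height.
hi = (-di/do) × ho = -2.83 cm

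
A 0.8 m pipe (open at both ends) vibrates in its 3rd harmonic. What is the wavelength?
λₙ = 2L/n = 0.5333 m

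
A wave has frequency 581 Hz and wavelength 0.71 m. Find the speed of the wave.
v = fλ = 412.5 m/s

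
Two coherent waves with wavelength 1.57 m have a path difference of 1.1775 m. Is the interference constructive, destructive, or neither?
neither (partial) — path difference = 0.75λ, neither a whole number of wavelengths nor an odd multiple of λ/2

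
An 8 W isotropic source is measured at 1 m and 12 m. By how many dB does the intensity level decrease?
Δβ = 20·log₁₀(r₂/r₁) = 21.58 dB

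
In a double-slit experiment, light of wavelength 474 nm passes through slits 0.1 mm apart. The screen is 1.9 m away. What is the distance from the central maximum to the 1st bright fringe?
y = mλL/d = 9.006 mm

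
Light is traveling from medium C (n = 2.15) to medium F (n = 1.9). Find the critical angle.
θc = arcsin(n₂/n₁) = 62.09°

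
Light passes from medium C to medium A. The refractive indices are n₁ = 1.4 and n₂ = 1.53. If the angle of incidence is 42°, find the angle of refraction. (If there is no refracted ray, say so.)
sin θ₂ = (n₁/n₂)·sin θ₁ = 0.6123 → θ₂ = 37.75°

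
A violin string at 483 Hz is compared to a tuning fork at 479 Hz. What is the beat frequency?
4 Hz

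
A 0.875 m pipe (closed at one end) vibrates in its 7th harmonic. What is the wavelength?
λₙ = 4L/n = 0.5 m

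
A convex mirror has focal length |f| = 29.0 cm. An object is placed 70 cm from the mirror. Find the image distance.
f = −29.0 cm (convex); 1/di = 1/f − 1/do → di = -20.51 cm (virtual image, behind mirror)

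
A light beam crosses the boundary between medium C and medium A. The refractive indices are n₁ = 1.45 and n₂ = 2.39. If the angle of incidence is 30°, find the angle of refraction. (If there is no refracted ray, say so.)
sin θ₂ = (n₁/n₂)·sin θ₁ = 0.3033 → θ₂ = 17.66°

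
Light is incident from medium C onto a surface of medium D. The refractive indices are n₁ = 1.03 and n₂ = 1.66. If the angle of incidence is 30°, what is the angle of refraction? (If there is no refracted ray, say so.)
sin θ₂ = (n₁/n₂)·sin θ₁ = 0.3102 → θ₂ = 18.07°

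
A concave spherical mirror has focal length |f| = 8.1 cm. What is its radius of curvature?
R = 2|f| = 16.2 cm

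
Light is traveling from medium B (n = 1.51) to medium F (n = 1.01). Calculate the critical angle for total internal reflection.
θc = arcsin(n₂/n₁) = 41.98°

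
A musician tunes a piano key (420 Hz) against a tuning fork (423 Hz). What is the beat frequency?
3 Hz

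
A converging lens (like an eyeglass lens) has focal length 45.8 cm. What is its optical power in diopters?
P = 1/f = 2.183 D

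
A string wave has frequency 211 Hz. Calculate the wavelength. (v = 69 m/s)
λ = v/f = 0.327 m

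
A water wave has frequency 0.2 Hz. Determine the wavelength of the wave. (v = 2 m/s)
λ = v/f = 10 m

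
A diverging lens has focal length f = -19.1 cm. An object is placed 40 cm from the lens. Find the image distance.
1/di = 1/f − 1/do → di = -12.93 cm (virtual image)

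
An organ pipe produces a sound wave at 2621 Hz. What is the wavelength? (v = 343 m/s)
λ = v/f = 0.1309 m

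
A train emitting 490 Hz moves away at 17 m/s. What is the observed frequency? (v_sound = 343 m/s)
f_obs = f·v/(v + v_s) = 466.9 Hz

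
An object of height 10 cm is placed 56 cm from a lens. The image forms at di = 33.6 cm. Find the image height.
hi = (-di/do) × ho = -6 cm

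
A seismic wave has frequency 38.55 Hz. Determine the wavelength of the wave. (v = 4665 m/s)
λ = v/f = 121 m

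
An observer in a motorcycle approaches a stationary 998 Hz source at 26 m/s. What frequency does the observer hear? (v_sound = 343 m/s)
f_obs = f·(v + v_o)/v = 1074 Hz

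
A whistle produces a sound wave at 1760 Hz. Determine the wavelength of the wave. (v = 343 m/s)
λ = v/f = 0.1949 m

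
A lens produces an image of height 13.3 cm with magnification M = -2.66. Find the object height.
ho = |hi|/|M| = 5 cm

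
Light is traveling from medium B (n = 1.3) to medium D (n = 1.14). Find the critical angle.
θc = arcsin(n₂/n₁) = 61.27°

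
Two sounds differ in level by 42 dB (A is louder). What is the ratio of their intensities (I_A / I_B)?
I_A/I_B = 10^(Δβ/10) = 15850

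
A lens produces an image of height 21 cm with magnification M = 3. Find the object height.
ho = |hi|/|M| = 7 cm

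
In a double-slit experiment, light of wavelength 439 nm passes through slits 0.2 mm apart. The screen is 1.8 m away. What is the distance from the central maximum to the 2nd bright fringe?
y = mλL/d = 7.902 mm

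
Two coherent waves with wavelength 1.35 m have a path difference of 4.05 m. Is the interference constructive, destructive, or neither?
constructive — path difference = 3λ, a whole number of wavelengths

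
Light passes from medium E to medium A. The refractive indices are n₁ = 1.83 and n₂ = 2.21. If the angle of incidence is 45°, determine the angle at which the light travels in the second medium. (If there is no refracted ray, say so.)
sin θ₂ = (n₁/n₂)·sin θ₁ = 0.5855 → θ₂ = 35.84°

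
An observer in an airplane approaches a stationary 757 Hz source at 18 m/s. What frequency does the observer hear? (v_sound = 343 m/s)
f_obs = f·(v + v_o)/v = 796.7 Hz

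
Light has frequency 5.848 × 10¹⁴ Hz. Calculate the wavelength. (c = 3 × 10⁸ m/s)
λ = c/f = 513 nm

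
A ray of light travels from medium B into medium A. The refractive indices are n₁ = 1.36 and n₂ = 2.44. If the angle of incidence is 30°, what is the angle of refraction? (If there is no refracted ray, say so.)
sin θ₂ = (n₁/n₂)·sin θ₁ = 0.2787 → θ₂ = 16.18°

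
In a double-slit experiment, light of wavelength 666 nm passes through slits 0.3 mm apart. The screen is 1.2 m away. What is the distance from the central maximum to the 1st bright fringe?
y = mλL/d = 2.664 mm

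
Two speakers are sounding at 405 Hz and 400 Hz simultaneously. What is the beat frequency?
5 Hz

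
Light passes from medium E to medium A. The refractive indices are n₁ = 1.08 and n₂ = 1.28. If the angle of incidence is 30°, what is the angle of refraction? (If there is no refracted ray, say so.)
sin θ₂ = (n₁/n₂)·sin θ₁ = 0.4219 → θ₂ = 24.95°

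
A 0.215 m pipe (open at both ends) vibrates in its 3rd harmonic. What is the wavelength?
λₙ = 2L/n = 0.1433 m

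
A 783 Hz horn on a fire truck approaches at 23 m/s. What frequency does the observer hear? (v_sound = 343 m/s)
f_obs = f·v/(v − v_s) = 839.3 Hz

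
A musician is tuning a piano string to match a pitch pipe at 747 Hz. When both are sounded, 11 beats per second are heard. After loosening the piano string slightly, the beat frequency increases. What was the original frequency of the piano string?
736 Hz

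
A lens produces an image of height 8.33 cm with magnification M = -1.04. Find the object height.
ho = |hi|/|M| = 8.01 cm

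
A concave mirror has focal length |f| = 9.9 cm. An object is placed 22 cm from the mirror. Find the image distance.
f = +9.9 cm (concave); 1/di = 1/f − 1/do → di = 18 cm (real image, in front of mirror)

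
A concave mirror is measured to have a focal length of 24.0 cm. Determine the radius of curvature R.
R = 2|f| = 48 cm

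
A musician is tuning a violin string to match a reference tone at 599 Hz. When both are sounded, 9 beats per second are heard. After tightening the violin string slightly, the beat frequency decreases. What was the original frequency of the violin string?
590 Hz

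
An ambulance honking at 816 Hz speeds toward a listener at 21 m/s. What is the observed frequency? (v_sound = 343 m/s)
f_obs = f·v/(v − v_s) = 869.2 Hz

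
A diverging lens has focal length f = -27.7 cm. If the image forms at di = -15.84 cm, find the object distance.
1/do = 1/f − 1/di → do = 37 cm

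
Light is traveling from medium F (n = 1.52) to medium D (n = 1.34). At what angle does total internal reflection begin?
θc = arcsin(n₂/n₁) = 61.83°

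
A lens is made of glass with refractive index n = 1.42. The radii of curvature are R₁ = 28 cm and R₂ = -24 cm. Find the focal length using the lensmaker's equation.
1/f = (n − 1)(1/R₁ − 1/R₂) → f = 30.77 cm (converging lens)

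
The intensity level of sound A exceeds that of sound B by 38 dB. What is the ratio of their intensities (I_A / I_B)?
I_A/I_B = 10^(Δβ/10) = 6310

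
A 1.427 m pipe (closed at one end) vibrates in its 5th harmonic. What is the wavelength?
λₙ = 4L/n = 1.142 m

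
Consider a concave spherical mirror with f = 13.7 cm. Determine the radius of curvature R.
R = 2|f| = 27.4 cm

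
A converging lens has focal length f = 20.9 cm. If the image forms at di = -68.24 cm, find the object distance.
1/do = 1/f − 1/di → do = 16 cm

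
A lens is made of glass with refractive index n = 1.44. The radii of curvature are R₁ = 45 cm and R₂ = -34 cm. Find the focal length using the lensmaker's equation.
1/f = (n − 1)(1/R₁ − 1/R₂) → f = 44.02 cm (converging lens)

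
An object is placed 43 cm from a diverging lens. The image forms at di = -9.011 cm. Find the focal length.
1/f = 1/do + 1/di → f = -11.4 cm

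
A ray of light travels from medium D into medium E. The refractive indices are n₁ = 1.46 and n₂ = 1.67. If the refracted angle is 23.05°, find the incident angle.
sin θ₁ = (n₂/n₁)·sin θ₂ → θ₁ = 26.61°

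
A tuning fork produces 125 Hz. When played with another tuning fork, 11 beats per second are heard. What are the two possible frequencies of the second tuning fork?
f₂ = 125 ± 11 Hz → 136 Hz or 114 Hz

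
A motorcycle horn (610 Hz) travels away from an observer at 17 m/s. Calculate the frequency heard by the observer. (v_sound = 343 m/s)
f_obs = f·v/(v + v_s) = 581.2 Hz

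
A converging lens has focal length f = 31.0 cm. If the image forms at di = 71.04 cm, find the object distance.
1/do = 1/f − 1/di → do = 55 cm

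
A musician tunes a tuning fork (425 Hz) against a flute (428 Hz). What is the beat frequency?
3 Hz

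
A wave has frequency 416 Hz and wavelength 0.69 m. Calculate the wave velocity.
v = fλ = 287 m/s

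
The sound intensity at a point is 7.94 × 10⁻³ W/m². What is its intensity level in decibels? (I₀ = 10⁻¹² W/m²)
β = 10·log₁₀(I/I₀) = 99 dB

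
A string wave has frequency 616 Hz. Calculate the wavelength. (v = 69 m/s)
λ = v/f = 0.112 m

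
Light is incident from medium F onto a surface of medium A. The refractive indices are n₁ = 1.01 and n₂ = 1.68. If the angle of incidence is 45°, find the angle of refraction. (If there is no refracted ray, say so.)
sin θ₂ = (n₁/n₂)·sin θ₁ = 0.4251 → θ₂ = 25.16°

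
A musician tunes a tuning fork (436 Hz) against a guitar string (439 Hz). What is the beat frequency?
3 Hz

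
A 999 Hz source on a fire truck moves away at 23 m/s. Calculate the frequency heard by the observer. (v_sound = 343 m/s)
f_obs = f·v/(v + v_s) = 936.2 Hz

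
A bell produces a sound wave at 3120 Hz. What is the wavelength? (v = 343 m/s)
λ = v/f = 0.1099 m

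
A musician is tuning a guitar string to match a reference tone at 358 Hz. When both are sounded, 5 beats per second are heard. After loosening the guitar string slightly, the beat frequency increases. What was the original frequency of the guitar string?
353 Hz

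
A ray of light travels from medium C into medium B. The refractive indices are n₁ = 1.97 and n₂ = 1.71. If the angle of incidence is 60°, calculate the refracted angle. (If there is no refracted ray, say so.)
sin θ₂ = (n₁/n₂)·sin θ₁ = 0.9977 → θ₂ = 86.11°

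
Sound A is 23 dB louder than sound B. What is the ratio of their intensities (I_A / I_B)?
I_A/I_B = 10^(Δβ/10) = 199.5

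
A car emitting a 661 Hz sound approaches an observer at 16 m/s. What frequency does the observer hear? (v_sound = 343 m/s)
f_obs = f·v/(v − v_s) = 693.3 Hz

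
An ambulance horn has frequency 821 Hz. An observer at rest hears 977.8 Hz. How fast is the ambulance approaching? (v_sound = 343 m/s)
v_s = v·(1 − f/f_obs) = 55 m/s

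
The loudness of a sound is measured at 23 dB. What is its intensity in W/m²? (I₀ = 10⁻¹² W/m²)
I = I₀·10^(β/10) = 2.00 × 10⁻¹⁰ W/m²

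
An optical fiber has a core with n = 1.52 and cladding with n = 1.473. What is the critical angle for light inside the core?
θc = arcsin(n_cladding/n_core) = 75.71°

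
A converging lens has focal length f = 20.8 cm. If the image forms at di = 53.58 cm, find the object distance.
1/do = 1/f − 1/di → do = 34 cm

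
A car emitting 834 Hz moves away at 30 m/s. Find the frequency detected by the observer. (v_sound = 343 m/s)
f_obs = f·v/(v + v_s) = 766.9 Hz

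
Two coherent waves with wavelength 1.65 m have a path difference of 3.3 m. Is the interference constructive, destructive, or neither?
constructive — path difference = 2λ, a whole number of wavelengths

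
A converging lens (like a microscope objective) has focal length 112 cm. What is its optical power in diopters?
P = 1/f = 0.8929 D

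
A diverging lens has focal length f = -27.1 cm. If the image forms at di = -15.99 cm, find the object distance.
1/do = 1/f − 1/di → do = 39 cm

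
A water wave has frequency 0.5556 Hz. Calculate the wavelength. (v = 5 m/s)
λ = v/f = 8.999 m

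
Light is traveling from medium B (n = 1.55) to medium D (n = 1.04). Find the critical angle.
θc = arcsin(n₂/n₁) = 42.14°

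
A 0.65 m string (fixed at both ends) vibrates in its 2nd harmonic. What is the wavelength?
λₙ = 2L/n = 0.65 m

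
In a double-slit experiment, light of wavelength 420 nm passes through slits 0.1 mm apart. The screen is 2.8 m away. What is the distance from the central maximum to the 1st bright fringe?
y = mλL/d = 11.76 mm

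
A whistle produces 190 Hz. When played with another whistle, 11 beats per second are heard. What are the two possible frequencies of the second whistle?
f₂ = 190 ± 11 Hz → 201 Hz or 179 Hz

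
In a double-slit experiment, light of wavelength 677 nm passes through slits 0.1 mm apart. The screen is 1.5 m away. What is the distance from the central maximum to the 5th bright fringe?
y = mλL/d = 50.77 mm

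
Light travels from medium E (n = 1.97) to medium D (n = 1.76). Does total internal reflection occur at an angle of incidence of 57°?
θc = arcsin(n₂/n₁) = 63.3°; 57° < θc, so no — the ray refracts.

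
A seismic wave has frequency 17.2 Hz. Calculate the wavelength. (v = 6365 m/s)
λ = v/f = 370.1 m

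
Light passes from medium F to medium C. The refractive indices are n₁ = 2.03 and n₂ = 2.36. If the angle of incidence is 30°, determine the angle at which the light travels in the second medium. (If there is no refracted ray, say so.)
sin θ₂ = (n₁/n₂)·sin θ₁ = 0.4301 → θ₂ = 25.47°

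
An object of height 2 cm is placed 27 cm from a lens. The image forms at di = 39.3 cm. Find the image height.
hi = (-di/do) × ho = -2.911 cm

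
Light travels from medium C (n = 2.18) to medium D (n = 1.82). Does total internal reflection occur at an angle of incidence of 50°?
θc = arcsin(n₂/n₁) = 56.6°; 50° < θc, so no — the ray refracts.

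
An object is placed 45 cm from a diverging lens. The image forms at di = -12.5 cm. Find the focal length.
1/f = 1/do + 1/di → f = -17.31 cm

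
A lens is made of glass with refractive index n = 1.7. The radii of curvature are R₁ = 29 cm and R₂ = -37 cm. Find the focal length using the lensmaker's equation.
1/f = (n − 1)(1/R₁ − 1/R₂) → f = 23.23 cm (converging lens)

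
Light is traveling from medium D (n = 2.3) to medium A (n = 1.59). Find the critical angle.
θc = arcsin(n₂/n₁) = 43.73°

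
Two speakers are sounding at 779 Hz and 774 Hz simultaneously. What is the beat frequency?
5 Hz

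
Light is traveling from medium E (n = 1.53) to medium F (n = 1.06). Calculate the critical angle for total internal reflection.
θc = arcsin(n₂/n₁) = 43.85°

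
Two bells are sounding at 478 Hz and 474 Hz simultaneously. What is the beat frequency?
4 Hz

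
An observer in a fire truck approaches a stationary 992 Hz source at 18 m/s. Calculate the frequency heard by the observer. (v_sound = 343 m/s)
f_obs = f·(v + v_o)/v = 1044 Hz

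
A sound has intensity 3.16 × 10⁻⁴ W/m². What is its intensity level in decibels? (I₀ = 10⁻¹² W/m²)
β = 10·log₁₀(I/I₀) = 85 dB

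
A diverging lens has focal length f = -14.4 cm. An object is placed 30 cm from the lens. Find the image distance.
1/di = 1/f − 1/do → di = -9.73 cm (virtual image)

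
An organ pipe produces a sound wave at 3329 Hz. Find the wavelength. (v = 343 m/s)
λ = v/f = 0.103 m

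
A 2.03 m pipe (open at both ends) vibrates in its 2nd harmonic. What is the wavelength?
λₙ = 2L/n = 2.03 m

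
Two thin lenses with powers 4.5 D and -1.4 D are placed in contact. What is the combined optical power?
P_total = P₁ + P₂ = 3.1 D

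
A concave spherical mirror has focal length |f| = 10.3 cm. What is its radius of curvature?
R = 2|f| = 20.6 cm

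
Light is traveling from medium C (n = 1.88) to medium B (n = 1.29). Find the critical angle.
θc = arcsin(n₂/n₁) = 43.33°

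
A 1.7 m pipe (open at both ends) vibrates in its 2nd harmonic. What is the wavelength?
λₙ = 2L/n = 1.7 m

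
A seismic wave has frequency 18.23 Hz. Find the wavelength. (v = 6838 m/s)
λ = v/f = 375.1 m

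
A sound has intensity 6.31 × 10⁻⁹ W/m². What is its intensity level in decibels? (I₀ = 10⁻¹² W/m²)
β = 10·log₁₀(I/I₀) = 38 dB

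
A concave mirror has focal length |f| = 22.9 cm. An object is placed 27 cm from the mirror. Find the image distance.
f = +22.9 cm (concave); 1/di = 1/f − 1/do → di = 150.8 cm (real image, in front of mirror)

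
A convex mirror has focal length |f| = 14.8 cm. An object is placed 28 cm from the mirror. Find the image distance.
f = −14.8 cm (convex); 1/di = 1/f − 1/do → di = -9.682 cm (virtual image, behind mirror)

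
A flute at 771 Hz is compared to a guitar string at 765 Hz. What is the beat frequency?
6 Hz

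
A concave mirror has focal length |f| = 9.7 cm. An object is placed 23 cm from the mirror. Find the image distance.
f = +9.7 cm (concave); 1/di = 1/f − 1/do → di = 16.77 cm (real image, in front of mirror)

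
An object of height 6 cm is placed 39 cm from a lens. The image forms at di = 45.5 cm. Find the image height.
hi = (-di/do) × ho = -7 cm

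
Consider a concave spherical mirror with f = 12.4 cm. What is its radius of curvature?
R = 2|f| = 24.8 cm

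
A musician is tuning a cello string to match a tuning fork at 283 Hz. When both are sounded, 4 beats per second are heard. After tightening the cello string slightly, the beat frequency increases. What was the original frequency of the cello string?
287 Hz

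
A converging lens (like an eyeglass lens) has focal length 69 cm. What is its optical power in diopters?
P = 1/f = 1.449 D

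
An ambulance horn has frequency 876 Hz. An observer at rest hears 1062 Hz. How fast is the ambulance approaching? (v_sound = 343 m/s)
v_s = v·(1 − f/f_obs) = 60.07 m/s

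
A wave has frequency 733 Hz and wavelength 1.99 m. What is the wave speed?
v = fλ = 1459 m/s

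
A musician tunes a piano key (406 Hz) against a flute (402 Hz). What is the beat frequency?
4 Hz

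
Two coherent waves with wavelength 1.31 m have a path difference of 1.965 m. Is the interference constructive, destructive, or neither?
destructive — path difference = 1.5λ, an odd multiple of λ/2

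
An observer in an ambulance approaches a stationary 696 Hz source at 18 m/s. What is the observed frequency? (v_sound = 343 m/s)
f_obs = f·(v + v_o)/v = 732.5 Hz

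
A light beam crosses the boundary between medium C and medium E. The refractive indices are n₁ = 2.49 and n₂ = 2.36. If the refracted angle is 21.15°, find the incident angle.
sin θ₁ = (n₂/n₁)·sin θ₂ → θ₁ = 20°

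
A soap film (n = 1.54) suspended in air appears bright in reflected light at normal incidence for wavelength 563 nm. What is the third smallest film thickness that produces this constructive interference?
2nt = (m − ½)λ with m = 3 → t = (m − ½)λ/(2n) = 457 nm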